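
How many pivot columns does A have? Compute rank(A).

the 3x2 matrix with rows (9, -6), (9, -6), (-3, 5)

Row reduction:
R2 <- R2 - (1)*R1:  [ 0  0 ]
R3 <- R3 - (-1/3)*R1:  [ 0  3 ]
R2 <-> R3   (pivot in column 2 was zero)
[ 9  -6 ]
[ 0   3 ]
[ 0   0 ]
Row echelon form:
[ 9  -6 ]
[ 0   3 ]
[ 0   0 ]
Nonzero rows / pivot columns: 2

rank(A) = 2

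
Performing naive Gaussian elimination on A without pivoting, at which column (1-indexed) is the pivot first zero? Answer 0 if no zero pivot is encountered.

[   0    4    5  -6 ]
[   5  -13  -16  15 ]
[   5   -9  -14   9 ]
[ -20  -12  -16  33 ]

first zero-pivot column = 1

Naive forward elimination:
Pivot entry (1,1) is zero but row 2 has 5 in column 1 -> naive elimination stops; a row interchange (e.g. R1 <-> R2) would be required here.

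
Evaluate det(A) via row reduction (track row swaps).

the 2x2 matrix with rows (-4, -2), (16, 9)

det(A) = -4

Forward elimination:
R2 <- R2 - (-4)*R1:  [ 0  1 ]
Upper-triangular form:
[ -4  -2 ]
[  0   1 ]
det(A) = (-1)^0 * (-4) * (1) = -4  (0 row swaps -> sign +1)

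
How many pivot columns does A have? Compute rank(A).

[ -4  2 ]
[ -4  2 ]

rank(A) = 1

Row reduction:
R2 <- R2 - (1)*R1:  [ 0  0 ]
Row echelon form:
[ -4  2 ]
[  0  0 ]
Nonzero rows / pivot columns: 1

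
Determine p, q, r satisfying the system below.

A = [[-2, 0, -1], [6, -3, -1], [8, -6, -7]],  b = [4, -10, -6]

(-1, 2, -2)

Forward elimination on [A|b]:
R2 <- R2 - (-3)*R1:  [  0  -3  -4   2 ]
R3 <- R3 - (-4)*R1:  [   0   -6  -11   10 ]
R3 <- R3 - (2)*R2:  [  0   0  -3   6 ]
Row echelon form:
[ -2   0  -1  |  4 ]
[  0  -3  -4  |  2 ]
[  0   0  -3  |  6 ]
Back-substitution:
r = (6) / -3 = -2
q = (2 - (-4)*(-2)) / -3 = 2
p = (4 - (-1)*(-2)) / -2 = -1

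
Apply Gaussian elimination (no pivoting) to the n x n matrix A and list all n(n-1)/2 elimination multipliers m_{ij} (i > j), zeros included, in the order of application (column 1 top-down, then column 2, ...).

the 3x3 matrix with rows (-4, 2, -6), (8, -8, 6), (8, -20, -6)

Forward elimination:
R2 <- R2 - (-2)*R1:  [  0  -4  -6 ]
R3 <- R3 - (-2)*R1:  [   0  -16  -18 ]
R3 <- R3 - (4)*R2:  [ 0  0  6 ]
Multipliers (in order of application): m_{21} = -2, m_{31} = -2, m_{32} = 4

multipliers: -2, -2, 4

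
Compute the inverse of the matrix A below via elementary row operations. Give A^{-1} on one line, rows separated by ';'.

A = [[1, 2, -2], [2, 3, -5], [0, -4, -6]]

inverse = [-19 10 -2; 6 -3 1/2; -4 2 -1/2]

Gauss-Jordan on [A | I]:
R2 <- R2 - (2)*R1:  [  0  -1  -1  |  -2   1   0 ]
R2 <- (1/-1)*R2:  [  0   1   1  |   2  -1   0 ]
R1 <- R1 - (2)*R2:  [  1   0  -4  |  -3   2   0 ]
R3 <- R3 - (-4)*R2:  [  0   0  -2  |   8  -4   1 ]
R3 <- (1/-2)*R3:  [    0     0     1  |    -4     2  -1/2 ]
R1 <- R1 - (-4)*R3:  [   1    0    0  |  -19   10   -2 ]
R2 <- R2 - (1)*R3:  [   0    1    0  |    6   -3  1/2 ]
Right block of [I | A^{-1}] is the inverse:
[ -19  10    -2 ]
[   6  -3   1/2 ]
[  -4   2  -1/2 ]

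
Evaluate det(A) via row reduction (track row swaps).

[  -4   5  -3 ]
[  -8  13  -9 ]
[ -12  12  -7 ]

det(A) = 12

Forward elimination:
R2 <- R2 - (2)*R1:  [  0   3  -3 ]
R3 <- R3 - (3)*R1:  [  0  -3   2 ]
R3 <- R3 - (-1)*R2:  [  0   0  -1 ]
Upper-triangular form:
[ -4  5  -3 ]
[  0  3  -3 ]
[  0  0  -1 ]
det(A) = (-1)^0 * (-4) * (3) * (-1) = 12  (0 row swaps -> sign +1)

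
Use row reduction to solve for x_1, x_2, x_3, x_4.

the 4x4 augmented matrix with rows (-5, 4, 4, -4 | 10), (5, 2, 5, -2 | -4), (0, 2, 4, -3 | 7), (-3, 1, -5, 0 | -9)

(-2, -5, 2, -3)

Forward elimination on [A|b]:
R2 <- R2 - (-1)*R1:  [  0   6   9  -6   6 ]
R4 <- R4 - (3/5)*R1:  [     0   -7/5  -37/5   12/5    -15 ]
R3 <- R3 - (1/3)*R2:  [  0   0   1  -1   5 ]
R4 <- R4 - (-7/30)*R2:  [      0       0  -53/10       1   -68/5 ]
R4 <- R4 - (-53/10)*R3:  [      0       0       0  -43/10  129/10 ]
Row echelon form:
[ -5  4  4      -4  |      10 ]
[  0  6  9      -6  |       6 ]
[  0  0  1      -1  |       5 ]
[  0  0  0  -43/10  |  129/10 ]
Back-substitution:
x_4 = (129/10) / (-43/10) = -3
x_3 = (5 - (-1)*(-3)) / 1 = 2
x_2 = (6 - (9)*(2) - (-6)*(-3)) / 6 = -5
x_1 = (10 - (4)*(-5) - (4)*(2) - (-4)*(-3)) / -5 = -2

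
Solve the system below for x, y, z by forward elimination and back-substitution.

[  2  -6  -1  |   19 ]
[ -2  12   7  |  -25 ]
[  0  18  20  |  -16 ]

(4, -2, 1)

Forward elimination on [A|b]:
R2 <- R2 - (-1)*R1:  [  0   6   6  -6 ]
R3 <- R3 - (3)*R2:  [ 0  0  2  2 ]
Row echelon form:
[ 2  -6  -1  |  19 ]
[ 0   6   6  |  -6 ]
[ 0   0   2  |   2 ]
Back-substitution:
z = (2) / 2 = 1
y = (-6 - (6)*(1)) / 6 = -2
x = (19 - (-6)*(-2) - (-1)*(1)) / 2 = 4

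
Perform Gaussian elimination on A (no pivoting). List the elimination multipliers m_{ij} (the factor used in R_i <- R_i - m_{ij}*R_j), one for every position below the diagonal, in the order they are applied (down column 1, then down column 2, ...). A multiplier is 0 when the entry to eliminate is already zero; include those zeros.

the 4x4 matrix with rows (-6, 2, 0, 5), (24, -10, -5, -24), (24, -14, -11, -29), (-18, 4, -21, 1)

Forward elimination:
R2 <- R2 - (-4)*R1:  [  0  -2  -5  -4 ]
R3 <- R3 - (-4)*R1:  [   0   -6  -11   -9 ]
R4 <- R4 - (3)*R1:  [   0   -2  -21  -14 ]
R3 <- R3 - (3)*R2:  [ 0  0  4  3 ]
R4 <- R4 - (1)*R2:  [   0    0  -16  -10 ]
R4 <- R4 - (-4)*R3:  [ 0  0  0  2 ]
Multipliers (in order of application): m_{21} = -4, m_{31} = -4, m_{41} = 3, m_{32} = 3, m_{42} = 1, m_{43} = -4

multipliers: -4, -4, 3, 3, 1, -4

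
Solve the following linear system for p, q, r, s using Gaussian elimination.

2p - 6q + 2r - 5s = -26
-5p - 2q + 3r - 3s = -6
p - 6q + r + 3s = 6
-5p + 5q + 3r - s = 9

Forward elimination on [A|b]:
R2 <- R2 - (-5/2)*R1:  [     0    -17      8  -31/2    -71 ]
R3 <- R3 - (1/2)*R1:  [    0    -3     0  11/2    19 ]
R4 <- R4 - (-5/2)*R1:  [     0    -10      8  -27/2    -56 ]
R3 <- R3 - (3/17)*R2:  [      0       0  -24/17  140/17  536/17 ]
R4 <- R4 - (10/17)*R2:  [       0        0    56/17  -149/34  -242/17 ]
R4 <- R4 - (-7/3)*R3:  [     0      0      0   89/6  178/3 ]
Row echelon form:
[ 2   -6       2      -5  |     -26 ]
[ 0  -17       8   -31/2  |     -71 ]
[ 0    0  -24/17  140/17  |  536/17 ]
[ 0    0       0    89/6  |   178/3 ]
Back-substitution:
s = (178/3) / (89/6) = 4
r = (536/17 - (140/17)*(4)) / (-24/17) = 1
q = (-71 - (8)*(1) - (-31/2)*(4)) / -17 = 1
p = (-26 - (-6)*(1) - (2)*(1) - (-5)*(4)) / 2 = -1

(-1, 1, 1, 4)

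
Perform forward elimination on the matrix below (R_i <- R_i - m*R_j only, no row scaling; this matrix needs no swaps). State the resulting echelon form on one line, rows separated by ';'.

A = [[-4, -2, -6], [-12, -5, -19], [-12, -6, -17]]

REF = [-4 -2 -6; 0 1 -1; 0 0 1]

Forward elimination:
R2 <- R2 - (3)*R1:  [  0   1  -1 ]
R3 <- R3 - (3)*R1:  [ 0  0  1 ]
Row echelon form:
[ -4  -2  -6 ]
[  0   1  -1 ]
[  0   0   1 ]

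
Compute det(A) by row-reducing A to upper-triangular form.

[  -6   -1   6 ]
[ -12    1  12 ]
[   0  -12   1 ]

Forward elimination:
R2 <- R2 - (2)*R1:  [ 0  3  0 ]
R3 <- R3 - (-4)*R2:  [ 0  0  1 ]
Upper-triangular form:
[ -6  -1  6 ]
[  0   3  0 ]
[  0   0  1 ]
det(A) = (-1)^0 * (-6) * (3) * (1) = -18  (0 row swaps -> sign +1)

det(A) = -18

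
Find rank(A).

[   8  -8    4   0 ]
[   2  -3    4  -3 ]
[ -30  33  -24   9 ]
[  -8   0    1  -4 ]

Row reduction:
R2 <- R2 - (1/4)*R1:  [  0  -1   3  -3 ]
R3 <- R3 - (-15/4)*R1:  [  0   3  -9   9 ]
R4 <- R4 - (-1)*R1:  [  0  -8   5  -4 ]
R3 <- R3 - (-3)*R2:  [ 0  0  0  0 ]
R4 <- R4 - (8)*R2:  [   0    0  -19   20 ]
R3 <-> R4   (pivot in column 3 was zero)
[ 8  -8    4   0 ]
[ 0  -1    3  -3 ]
[ 0   0  -19  20 ]
[ 0   0    0   0 ]
Row echelon form:
[ 8  -8    4   0 ]
[ 0  -1    3  -3 ]
[ 0   0  -19  20 ]
[ 0   0    0   0 ]
Nonzero rows / pivot columns: 3

rank(A) = 3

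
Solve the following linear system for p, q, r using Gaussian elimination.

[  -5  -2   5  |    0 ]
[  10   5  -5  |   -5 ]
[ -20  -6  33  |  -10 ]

Forward elimination on [A|b]:
R2 <- R2 - (-2)*R1:  [  0   1   5  -5 ]
R3 <- R3 - (4)*R1:  [   0    2   13  -10 ]
R3 <- R3 - (2)*R2:  [ 0  0  3  0 ]
Row echelon form:
[ -5  -2  5  |   0 ]
[  0   1  5  |  -5 ]
[  0   0  3  |   0 ]
Back-substitution:
r = (0) / 3 = 0
q = (-5 - (5)*(0)) / 1 = -5
p = (0 - (-2)*(-5) - (5)*(0)) / -5 = 2

(2, -5, 0)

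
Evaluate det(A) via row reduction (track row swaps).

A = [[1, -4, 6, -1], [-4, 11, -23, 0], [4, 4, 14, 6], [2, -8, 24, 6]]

det(A) = -120

Forward elimination:
R2 <- R2 - (-4)*R1:  [  0  -5   1  -4 ]
R3 <- R3 - (4)*R1:  [   0   20  -10   10 ]
R4 <- R4 - (2)*R1:  [  0   0  12   8 ]
R3 <- R3 - (-4)*R2:  [  0   0  -6  -6 ]
R4 <- R4 - (-2)*R3:  [  0   0   0  -4 ]
Upper-triangular form:
[ 1  -4   6  -1 ]
[ 0  -5   1  -4 ]
[ 0   0  -6  -6 ]
[ 0   0   0  -4 ]
det(A) = (-1)^0 * (1) * (-5) * (-6) * (-4) = -120  (0 row swaps -> sign +1)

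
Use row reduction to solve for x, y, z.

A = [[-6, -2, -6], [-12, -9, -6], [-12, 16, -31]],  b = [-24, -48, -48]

(4, 0, 0)

Forward elimination on [A|b]:
R2 <- R2 - (2)*R1:  [  0  -5   6   0 ]
R3 <- R3 - (2)*R1:  [   0   20  -19    0 ]
R3 <- R3 - (-4)*R2:  [ 0  0  5  0 ]
Row echelon form:
[ -6  -2  -6  |  -24 ]
[  0  -5   6  |    0 ]
[  0   0   5  |    0 ]
Back-substitution:
z = (0) / 5 = 0
y = (0 - (6)*(0)) / -5 = 0
x = (-24 - (-2)*(0) - (-6)*(0)) / -6 = 4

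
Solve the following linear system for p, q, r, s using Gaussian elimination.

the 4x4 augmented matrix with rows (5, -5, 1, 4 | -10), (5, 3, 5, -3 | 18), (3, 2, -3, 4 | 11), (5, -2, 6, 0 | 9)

Forward elimination on [A|b]:
R2 <- R2 - (1)*R1:  [  0   8   4  -7  28 ]
R3 <- R3 - (3/5)*R1:  [     0      5  -18/5    8/5     17 ]
R4 <- R4 - (1)*R1:  [  0   3   5  -4  19 ]
R3 <- R3 - (5/8)*R2:  [      0       0  -61/10  239/40    -1/2 ]
R4 <- R4 - (3/8)*R2:  [     0      0    7/2  -11/8   17/2 ]
R4 <- R4 - (-35/61)*R3:  [       0        0        0  501/244   501/61 ]
Row echelon form:
[ 5  -5       1        4  |     -10 ]
[ 0   8       4       -7  |      28 ]
[ 0   0  -61/10   239/40  |    -1/2 ]
[ 0   0       0  501/244  |  501/61 ]
Back-substitution:
s = (501/61) / (501/244) = 4
r = (-1/2 - (239/40)*(4)) / (-61/10) = 4
q = (28 - (4)*(4) - (-7)*(4)) / 8 = 5
p = (-10 - (-5)*(5) - (1)*(4) - (4)*(4)) / 5 = -1

(-1, 5, 4, 4)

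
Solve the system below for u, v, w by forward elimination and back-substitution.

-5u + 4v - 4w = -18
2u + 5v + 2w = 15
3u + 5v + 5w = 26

(2, 1, 3)

Forward elimination on [A|b]:
R2 <- R2 - (-2/5)*R1:  [    0  33/5   2/5  39/5 ]
R3 <- R3 - (-3/5)*R1:  [    0  37/5  13/5  76/5 ]
R3 <- R3 - (37/33)*R2:  [     0      0  71/33  71/11 ]
Row echelon form:
[ -5     4     -4  |    -18 ]
[  0  33/5    2/5  |   39/5 ]
[  0     0  71/33  |  71/11 ]
Back-substitution:
w = (71/11) / (71/33) = 3
v = (39/5 - (2/5)*(3)) / (33/5) = 1
u = (-18 - (4)*(1) - (-4)*(3)) / -5 = 2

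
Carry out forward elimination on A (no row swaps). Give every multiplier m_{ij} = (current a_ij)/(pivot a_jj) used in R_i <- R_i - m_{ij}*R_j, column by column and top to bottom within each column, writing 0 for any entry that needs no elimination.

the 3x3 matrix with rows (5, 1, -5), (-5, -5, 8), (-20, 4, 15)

multipliers: -1, -4, -2

Forward elimination:
R2 <- R2 - (-1)*R1:  [  0  -4   3 ]
R3 <- R3 - (-4)*R1:  [  0   8  -5 ]
R3 <- R3 - (-2)*R2:  [ 0  0  1 ]
Multipliers (in order of application): m_{21} = -1, m_{31} = -4, m_{32} = -2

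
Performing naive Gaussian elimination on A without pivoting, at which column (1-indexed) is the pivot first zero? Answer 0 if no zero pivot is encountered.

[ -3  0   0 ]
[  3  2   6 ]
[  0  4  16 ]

first zero-pivot column = 0

Naive forward elimination:
R2 <- R2 - (-1)*R1:  [ 0  2  6 ]
R3 <- R3 - (2)*R2:  [ 0  0  4 ]
All pivots nonzero; naive elimination completes without hitting a zero pivot.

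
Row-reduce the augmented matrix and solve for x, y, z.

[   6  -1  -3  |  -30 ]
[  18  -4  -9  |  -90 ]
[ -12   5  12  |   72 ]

Forward elimination on [A|b]:
R2 <- R2 - (3)*R1:  [  0  -1   0   0 ]
R3 <- R3 - (-2)*R1:  [  0   3   6  12 ]
R3 <- R3 - (-3)*R2:  [  0   0   6  12 ]
Row echelon form:
[ 6  -1  -3  |  -30 ]
[ 0  -1   0  |    0 ]
[ 0   0   6  |   12 ]
Back-substitution:
z = (12) / 6 = 2
y = (0) / -1 = 0
x = (-30 - (-1)*(0) - (-3)*(2)) / 6 = -4

(-4, 0, 2)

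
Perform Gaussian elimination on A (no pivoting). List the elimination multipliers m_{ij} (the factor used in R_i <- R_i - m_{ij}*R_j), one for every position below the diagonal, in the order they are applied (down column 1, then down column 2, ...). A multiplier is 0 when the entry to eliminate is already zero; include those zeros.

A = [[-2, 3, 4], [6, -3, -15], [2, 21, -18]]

Forward elimination:
R2 <- R2 - (-3)*R1:  [  0   6  -3 ]
R3 <- R3 - (-1)*R1:  [   0   24  -14 ]
R3 <- R3 - (4)*R2:  [  0   0  -2 ]
Multipliers (in order of application): m_{21} = -3, m_{31} = -1, m_{32} = 4

multipliers: -3, -1, 4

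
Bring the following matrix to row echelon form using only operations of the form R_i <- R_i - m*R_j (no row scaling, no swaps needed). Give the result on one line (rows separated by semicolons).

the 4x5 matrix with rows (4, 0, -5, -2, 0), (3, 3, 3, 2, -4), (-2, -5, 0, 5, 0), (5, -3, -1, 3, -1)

REF = [4 0 -5 -2 0; 0 3 27/4 7/2 -4; 0 0 35/4 59/6 -20/3; 0 0 0 -157/35 29/7]

Forward elimination:
R2 <- R2 - (3/4)*R1:  [    0     3  27/4   7/2    -4 ]
R3 <- R3 - (-1/2)*R1:  [    0    -5  -5/2     4     0 ]
R4 <- R4 - (5/4)*R1:  [    0    -3  21/4  11/2    -1 ]
R3 <- R3 - (-5/3)*R2:  [     0      0   35/4   59/6  -20/3 ]
R4 <- R4 - (-1)*R2:  [  0   0  12   9  -5 ]
R4 <- R4 - (48/35)*R3:  [       0        0        0  -157/35     29/7 ]
Row echelon form:
[ 4  0    -5       -2      0 ]
[ 0  3  27/4      7/2     -4 ]
[ 0  0  35/4     59/6  -20/3 ]
[ 0  0     0  -157/35   29/7 ]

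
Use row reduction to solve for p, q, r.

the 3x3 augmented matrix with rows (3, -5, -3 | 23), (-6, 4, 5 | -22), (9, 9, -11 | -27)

Forward elimination on [A|b]:
R2 <- R2 - (-2)*R1:  [  0  -6  -1  24 ]
R3 <- R3 - (3)*R1:  [   0   24   -2  -96 ]
R3 <- R3 - (-4)*R2:  [  0   0  -6   0 ]
Row echelon form:
[ 3  -5  -3  |  23 ]
[ 0  -6  -1  |  24 ]
[ 0   0  -6  |   0 ]
Back-substitution:
r = (0) / -6 = 0
q = (24 - (-1)*(0)) / -6 = -4
p = (23 - (-5)*(-4) - (-3)*(0)) / 3 = 1

(1, -4, 0)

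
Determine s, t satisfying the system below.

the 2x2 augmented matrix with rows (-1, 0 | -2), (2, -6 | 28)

Forward elimination on [A|b]:
R2 <- R2 - (-2)*R1:  [  0  -6  24 ]
Row echelon form:
[ -1   0  |  -2 ]
[  0  -6  |  24 ]
Back-substitution:
t = (24) / -6 = -4
s = (-2) / -1 = 2

(2, -4)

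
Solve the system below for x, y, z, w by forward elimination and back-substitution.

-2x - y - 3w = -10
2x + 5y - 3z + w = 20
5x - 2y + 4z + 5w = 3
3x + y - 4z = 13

(1, 2, -2, 2)

Forward elimination on [A|b]:
R2 <- R2 - (-1)*R1:  [  0   4  -3  -2  10 ]
R3 <- R3 - (-5/2)*R1:  [    0  -9/2     4  -5/2   -22 ]
R4 <- R4 - (-3/2)*R1:  [    0  -1/2    -4  -9/2    -2 ]
R3 <- R3 - (-9/8)*R2:  [     0      0    5/8  -19/4  -43/4 ]
R4 <- R4 - (-1/8)*R2:  [     0      0  -35/8  -19/4   -3/4 ]
R4 <- R4 - (-7)*R3:  [   0    0    0  -38  -76 ]
Row echelon form:
[ -2  -1    0     -3  |    -10 ]
[  0   4   -3     -2  |     10 ]
[  0   0  5/8  -19/4  |  -43/4 ]
[  0   0    0    -38  |    -76 ]
Back-substitution:
w = (-76) / -38 = 2
z = (-43/4 - (-19/4)*(2)) / (5/8) = -2
y = (10 - (-3)*(-2) - (-2)*(2)) / 4 = 2
x = (-10 - (-1)*(2) - (-3)*(2)) / -2 = 1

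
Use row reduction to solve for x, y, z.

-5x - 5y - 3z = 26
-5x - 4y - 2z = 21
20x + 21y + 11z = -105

Forward elimination on [A|b]:
R2 <- R2 - (1)*R1:  [  0   1   1  -5 ]
R3 <- R3 - (-4)*R1:  [  0   1  -1  -1 ]
R3 <- R3 - (1)*R2:  [  0   0  -2   4 ]
Row echelon form:
[ -5  -5  -3  |  26 ]
[  0   1   1  |  -5 ]
[  0   0  -2  |   4 ]
Back-substitution:
z = (4) / -2 = -2
y = (-5 - (1)*(-2)) / 1 = -3
x = (26 - (-5)*(-3) - (-3)*(-2)) / -5 = -1

(-1, -3, -2)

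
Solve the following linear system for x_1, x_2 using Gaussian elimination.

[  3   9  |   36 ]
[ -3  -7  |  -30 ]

(3, 3)

Forward elimination on [A|b]:
R2 <- R2 - (-1)*R1:  [ 0  2  6 ]
Row echelon form:
[ 3  9  |  36 ]
[ 0  2  |   6 ]
Back-substitution:
x_2 = (6) / 2 = 3
x_1 = (36 - (9)*(3)) / 3 = 3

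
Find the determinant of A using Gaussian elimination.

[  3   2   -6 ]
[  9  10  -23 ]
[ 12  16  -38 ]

Forward elimination:
R2 <- R2 - (3)*R1:  [  0   4  -5 ]
R3 <- R3 - (4)*R1:  [   0    8  -14 ]
R3 <- R3 - (2)*R2:  [  0   0  -4 ]
Upper-triangular form:
[ 3  2  -6 ]
[ 0  4  -5 ]
[ 0  0  -4 ]
det(A) = (-1)^0 * (3) * (4) * (-4) = -48  (0 row swaps -> sign +1)

det(A) = -48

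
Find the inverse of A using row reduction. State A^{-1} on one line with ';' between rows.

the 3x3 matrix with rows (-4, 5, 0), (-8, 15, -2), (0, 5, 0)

inverse = [-1/4 0 1/4; 0 0 1/5; 1 -1/2 1/2]

Gauss-Jordan on [A | I]:
R1 <- (1/-4)*R1:  [    1  -5/4     0  |  -1/4     0     0 ]
R2 <- R2 - (-8)*R1:  [  0   5  -2  |  -2   1   0 ]
R2 <- (1/5)*R2:  [    0     1  -2/5  |  -2/5   1/5     0 ]
R1 <- R1 - (-5/4)*R2:  [    1     0  -1/2  |  -3/4   1/4     0 ]
R3 <- R3 - (5)*R2:  [  0   0   2  |   2  -1   1 ]
R3 <- (1/2)*R3:  [    0     0     1  |     1  -1/2   1/2 ]
R1 <- R1 - (-1/2)*R3:  [    1     0     0  |  -1/4     0   1/4 ]
R2 <- R2 - (-2/5)*R3:  [   0    1    0  |    0    0  1/5 ]
Right block of [I | A^{-1}] is the inverse:
[ -1/4     0  1/4 ]
[    0     0  1/5 ]
[    1  -1/2  1/2 ]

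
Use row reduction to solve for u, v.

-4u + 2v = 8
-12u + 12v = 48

(0, 4)

Forward elimination on [A|b]:
R2 <- R2 - (3)*R1:  [  0   6  24 ]
Row echelon form:
[ -4  2  |   8 ]
[  0  6  |  24 ]
Back-substitution:
v = (24) / 6 = 4
u = (8 - (2)*(4)) / -4 = 0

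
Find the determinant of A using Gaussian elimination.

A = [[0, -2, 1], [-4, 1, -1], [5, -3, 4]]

Forward elimination:
R1 <-> R2   (pivot in column 1 was zero)
[ -4   1  -1 ]
[  0  -2   1 ]
[  5  -3   4 ]
R3 <- R3 - (-5/4)*R1:  [    0  -7/4  11/4 ]
R3 <- R3 - (7/8)*R2:  [    0     0  15/8 ]
Upper-triangular form:
[ -4   1    -1 ]
[  0  -2     1 ]
[  0   0  15/8 ]
det(A) = (-1)^1 * (-4) * (-2) * (15/8) = -15  (1 row swap -> sign -1)

det(A) = -15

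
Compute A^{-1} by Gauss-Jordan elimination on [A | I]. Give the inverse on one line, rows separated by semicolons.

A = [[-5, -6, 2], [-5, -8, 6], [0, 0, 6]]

inverse = [-4/5 3/5 -1/3; 1/2 -1/2 1/3; 0 0 1/6]

Gauss-Jordan on [A | I]:
R1 <- (1/-5)*R1:  [    1   6/5  -2/5  |  -1/5     0     0 ]
R2 <- R2 - (-5)*R1:  [  0  -2   4  |  -1   1   0 ]
R2 <- (1/-2)*R2:  [    0     1    -2  |   1/2  -1/2     0 ]
R1 <- R1 - (6/5)*R2:  [    1     0     2  |  -4/5   3/5     0 ]
R3 <- (1/6)*R3:  [   0    0    1  |    0    0  1/6 ]
R1 <- R1 - (2)*R3:  [    1     0     0  |  -4/5   3/5  -1/3 ]
R2 <- R2 - (-2)*R3:  [    0     1     0  |   1/2  -1/2   1/3 ]
Right block of [I | A^{-1}] is the inverse:
[ -4/5   3/5  -1/3 ]
[  1/2  -1/2   1/3 ]
[    0     0   1/6 ]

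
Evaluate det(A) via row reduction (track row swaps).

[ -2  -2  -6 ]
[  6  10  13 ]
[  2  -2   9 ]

det(A) = 16

Forward elimination:
R2 <- R2 - (-3)*R1:  [  0   4  -5 ]
R3 <- R3 - (-1)*R1:  [  0  -4   3 ]
R3 <- R3 - (-1)*R2:  [  0   0  -2 ]
Upper-triangular form:
[ -2  -2  -6 ]
[  0   4  -5 ]
[  0   0  -2 ]
det(A) = (-1)^0 * (-2) * (4) * (-2) = 16  (0 row swaps -> sign +1)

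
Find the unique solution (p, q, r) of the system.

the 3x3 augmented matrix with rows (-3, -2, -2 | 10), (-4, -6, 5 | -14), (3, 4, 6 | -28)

Forward elimination on [A|b]:
R2 <- R2 - (4/3)*R1:  [     0  -10/3   23/3  -82/3 ]
R3 <- R3 - (-1)*R1:  [   0    2    4  -18 ]
R3 <- R3 - (-3/5)*R2:  [      0       0    43/5  -172/5 ]
Row echelon form:
[ -3     -2    -2  |      10 ]
[  0  -10/3  23/3  |   -82/3 ]
[  0      0  43/5  |  -172/5 ]
Back-substitution:
r = (-172/5) / (43/5) = -4
q = (-82/3 - (23/3)*(-4)) / (-10/3) = -1
p = (10 - (-2)*(-1) - (-2)*(-4)) / -3 = 0

(0, -1, -4)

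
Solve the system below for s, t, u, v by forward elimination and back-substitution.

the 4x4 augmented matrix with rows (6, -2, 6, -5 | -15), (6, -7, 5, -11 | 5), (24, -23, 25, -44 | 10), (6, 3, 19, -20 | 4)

(-3, 0, -2, -3)

Forward elimination on [A|b]:
R2 <- R2 - (1)*R1:  [  0  -5  -1  -6  20 ]
R3 <- R3 - (4)*R1:  [   0  -15    1  -24   70 ]
R4 <- R4 - (1)*R1:  [   0    5   13  -15   19 ]
R3 <- R3 - (3)*R2:  [  0   0   4  -6  10 ]
R4 <- R4 - (-1)*R2:  [   0    0   12  -21   39 ]
R4 <- R4 - (3)*R3:  [  0   0   0  -3   9 ]
Row echelon form:
[ 6  -2   6  -5  |  -15 ]
[ 0  -5  -1  -6  |   20 ]
[ 0   0   4  -6  |   10 ]
[ 0   0   0  -3  |    9 ]
Back-substitution:
v = (9) / -3 = -3
u = (10 - (-6)*(-3)) / 4 = -2
t = (20 - (-1)*(-2) - (-6)*(-3)) / -5 = 0
s = (-15 - (-2)*(0) - (6)*(-2) - (-5)*(-3)) / 6 = -3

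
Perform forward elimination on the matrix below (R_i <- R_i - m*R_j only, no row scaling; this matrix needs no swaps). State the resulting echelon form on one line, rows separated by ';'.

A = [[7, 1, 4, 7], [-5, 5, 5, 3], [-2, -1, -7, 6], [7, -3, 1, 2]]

REF = [7 1 4 7; 0 40/7 55/7 8; 0 0 -39/8 9; 0 0 0 339/65]

Forward elimination:
R2 <- R2 - (-5/7)*R1:  [    0  40/7  55/7     8 ]
R3 <- R3 - (-2/7)*R1:  [     0   -5/7  -41/7      8 ]
R4 <- R4 - (1)*R1:  [  0  -4  -3  -5 ]
R3 <- R3 - (-1/8)*R2:  [     0      0  -39/8      9 ]
R4 <- R4 - (-7/10)*R2:  [   0    0  5/2  3/5 ]
R4 <- R4 - (-20/39)*R3:  [      0       0       0  339/65 ]
Row echelon form:
[ 7     1      4       7 ]
[ 0  40/7   55/7       8 ]
[ 0     0  -39/8       9 ]
[ 0     0      0  339/65 ]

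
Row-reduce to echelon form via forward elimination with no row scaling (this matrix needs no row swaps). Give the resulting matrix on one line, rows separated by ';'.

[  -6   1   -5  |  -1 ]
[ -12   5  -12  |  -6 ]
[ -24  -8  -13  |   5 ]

REF = [-6 1 -5 -1; 0 3 -2 -4; 0 0 -1 -7]

Forward elimination:
R2 <- R2 - (2)*R1:  [  0   3  -2  -4 ]
R3 <- R3 - (4)*R1:  [   0  -12    7    9 ]
R3 <- R3 - (-4)*R2:  [  0   0  -1  -7 ]
Row echelon form:
[ -6  1  -5  |  -1 ]
[  0  3  -2  |  -4 ]
[  0  0  -1  |  -7 ]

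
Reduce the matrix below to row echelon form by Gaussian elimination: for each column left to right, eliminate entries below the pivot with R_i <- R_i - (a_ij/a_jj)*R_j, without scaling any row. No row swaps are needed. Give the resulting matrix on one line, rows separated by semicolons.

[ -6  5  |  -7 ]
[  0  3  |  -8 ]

Forward elimination:
Row echelon form:
[ -6  5  |  -7 ]
[  0  3  |  -8 ]

REF = [-6 5 -7; 0 3 -8]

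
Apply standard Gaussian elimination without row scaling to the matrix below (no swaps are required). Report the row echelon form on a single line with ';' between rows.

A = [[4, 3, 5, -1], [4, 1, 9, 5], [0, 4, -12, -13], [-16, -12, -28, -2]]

Forward elimination:
R2 <- R2 - (1)*R1:  [  0  -2   4   6 ]
R4 <- R4 - (-4)*R1:  [  0   0  -8  -6 ]
R3 <- R3 - (-2)*R2:  [  0   0  -4  -1 ]
R4 <- R4 - (2)*R3:  [  0   0   0  -4 ]
Row echelon form:
[ 4   3   5  -1 ]
[ 0  -2   4   6 ]
[ 0   0  -4  -1 ]
[ 0   0   0  -4 ]

REF = [4 3 5 -1; 0 -2 4 6; 0 0 -4 -1; 0 0 0 -4]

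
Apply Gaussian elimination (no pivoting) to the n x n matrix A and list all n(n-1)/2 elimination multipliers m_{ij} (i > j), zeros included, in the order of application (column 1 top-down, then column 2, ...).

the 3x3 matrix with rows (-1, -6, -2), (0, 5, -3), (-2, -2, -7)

Forward elimination:
R2: entry in column 1 is already 0 -> m_{21} = 0 (no row operation needed)
R3 <- R3 - (2)*R1:  [  0  10  -3 ]
R3 <- R3 - (2)*R2:  [ 0  0  3 ]
Multipliers (in order of application): m_{21} = 0, m_{31} = 2, m_{32} = 2

multipliers: 0, 2, 2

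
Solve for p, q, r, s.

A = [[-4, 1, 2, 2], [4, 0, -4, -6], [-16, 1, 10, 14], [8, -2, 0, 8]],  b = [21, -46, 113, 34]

(0, 3, 4, 5)

Forward elimination on [A|b]:
R2 <- R2 - (-1)*R1:  [   0    1   -2   -4  -25 ]
R3 <- R3 - (4)*R1:  [  0  -3   2   6  29 ]
R4 <- R4 - (-2)*R1:  [  0   0   4  12  76 ]
R3 <- R3 - (-3)*R2:  [   0    0   -4   -6  -46 ]
R4 <- R4 - (-1)*R3:  [  0   0   0   6  30 ]
Row echelon form:
[ -4  1   2   2  |   21 ]
[  0  1  -2  -4  |  -25 ]
[  0  0  -4  -6  |  -46 ]
[  0  0   0   6  |   30 ]
Back-substitution:
s = (30) / 6 = 5
r = (-46 - (-6)*(5)) / -4 = 4
q = (-25 - (-2)*(4) - (-4)*(5)) / 1 = 3
p = (21 - (1)*(3) - (2)*(4) - (2)*(5)) / -4 = 0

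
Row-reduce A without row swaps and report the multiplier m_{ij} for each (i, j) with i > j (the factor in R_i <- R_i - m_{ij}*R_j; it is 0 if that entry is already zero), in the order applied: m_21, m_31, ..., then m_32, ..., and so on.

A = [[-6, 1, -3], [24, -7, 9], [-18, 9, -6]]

Forward elimination:
R2 <- R2 - (-4)*R1:  [  0  -3  -3 ]
R3 <- R3 - (3)*R1:  [ 0  6  3 ]
R3 <- R3 - (-2)*R2:  [  0   0  -3 ]
Multipliers (in order of application): m_{21} = -4, m_{31} = 3, m_{32} = -2

multipliers: -4, 3, -2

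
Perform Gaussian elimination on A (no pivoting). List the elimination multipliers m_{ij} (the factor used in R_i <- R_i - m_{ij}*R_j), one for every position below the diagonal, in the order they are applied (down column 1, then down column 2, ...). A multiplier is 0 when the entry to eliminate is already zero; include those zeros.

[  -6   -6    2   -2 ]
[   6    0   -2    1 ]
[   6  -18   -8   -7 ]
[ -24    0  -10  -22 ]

multipliers: -1, -1, 4, 4, -4, 3

Forward elimination:
R2 <- R2 - (-1)*R1:  [  0  -6   0  -1 ]
R3 <- R3 - (-1)*R1:  [   0  -24   -6   -9 ]
R4 <- R4 - (4)*R1:  [   0   24  -18  -14 ]
R3 <- R3 - (4)*R2:  [  0   0  -6  -5 ]
R4 <- R4 - (-4)*R2:  [   0    0  -18  -18 ]
R4 <- R4 - (3)*R3:  [  0   0   0  -3 ]
Multipliers (in order of application): m_{21} = -1, m_{31} = -1, m_{41} = 4, m_{32} = 4, m_{42} = -4, m_{43} = 3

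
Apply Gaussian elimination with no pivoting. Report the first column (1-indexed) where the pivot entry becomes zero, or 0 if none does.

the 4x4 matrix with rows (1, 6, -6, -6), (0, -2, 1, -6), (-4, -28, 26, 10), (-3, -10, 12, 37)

Naive forward elimination:
R3 <- R3 - (-4)*R1:  [   0   -4    2  -14 ]
R4 <- R4 - (-3)*R1:  [  0   8  -6  19 ]
R3 <- R3 - (2)*R2:  [  0   0   0  -2 ]
R4 <- R4 - (-4)*R2:  [  0   0  -2  -5 ]
Matrix at this point:
[ 1   6  -6  -6 ]
[ 0  -2   1  -6 ]
[ 0   0   0  -2 ]
[ 0   0  -2  -5 ]
Pivot entry (3,3) is zero but row 4 has -2 in column 3 -> naive elimination stops; a row interchange (e.g. R3 <-> R4) would be required here.

first zero-pivot column = 3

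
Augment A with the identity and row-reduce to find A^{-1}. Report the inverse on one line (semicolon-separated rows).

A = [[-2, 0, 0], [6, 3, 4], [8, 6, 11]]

Gauss-Jordan on [A | I]:
R1 <- (1/-2)*R1:  [    1     0     0  |  -1/2     0     0 ]
R2 <- R2 - (6)*R1:  [ 0  3  4  |  3  1  0 ]
R3 <- R3 - (8)*R1:  [  0   6  11  |   4   0   1 ]
R2 <- (1/3)*R2:  [   0    1  4/3  |    1  1/3    0 ]
R3 <- R3 - (6)*R2:  [  0   0   3  |  -2  -2   1 ]
R3 <- (1/3)*R3:  [    0     0     1  |  -2/3  -2/3   1/3 ]
R2 <- R2 - (4/3)*R3:  [    0     1     0  |  17/9  11/9  -4/9 ]
Right block of [I | A^{-1}] is the inverse:
[ -1/2     0     0 ]
[ 17/9  11/9  -4/9 ]
[ -2/3  -2/3   1/3 ]

inverse = [-1/2 0 0; 17/9 11/9 -4/9; -2/3 -2/3 1/3]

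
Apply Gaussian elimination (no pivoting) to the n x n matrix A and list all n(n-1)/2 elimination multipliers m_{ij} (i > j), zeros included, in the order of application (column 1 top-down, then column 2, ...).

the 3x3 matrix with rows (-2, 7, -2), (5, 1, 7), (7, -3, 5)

multipliers: -5/2, -7/2, 43/37

Forward elimination:
R2 <- R2 - (-5/2)*R1:  [    0  37/2     2 ]
R3 <- R3 - (-7/2)*R1:  [    0  43/2    -2 ]
R3 <- R3 - (43/37)*R2:  [       0        0  -160/37 ]
Multipliers (in order of application): m_{21} = -5/2, m_{31} = -7/2, m_{32} = 43/37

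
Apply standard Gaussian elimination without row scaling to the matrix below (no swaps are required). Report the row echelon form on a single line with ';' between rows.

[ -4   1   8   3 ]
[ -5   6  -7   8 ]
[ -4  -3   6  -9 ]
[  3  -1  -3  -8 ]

REF = [-4 1 8 3; 0 19/4 -17 17/4; 0 0 -310/19 -160/19; 0 0 0 -205/31]

Forward elimination:
R2 <- R2 - (5/4)*R1:  [    0  19/4   -17  17/4 ]
R3 <- R3 - (1)*R1:  [   0   -4   -2  -12 ]
R4 <- R4 - (-3/4)*R1:  [     0   -1/4      3  -23/4 ]
R3 <- R3 - (-16/19)*R2:  [       0        0  -310/19  -160/19 ]
R4 <- R4 - (-1/19)*R2:  [       0        0    40/19  -105/19 ]
R4 <- R4 - (-4/31)*R3:  [       0        0        0  -205/31 ]
Row echelon form:
[ -4     1        8        3 ]
[  0  19/4      -17     17/4 ]
[  0     0  -310/19  -160/19 ]
[  0     0        0  -205/31 ]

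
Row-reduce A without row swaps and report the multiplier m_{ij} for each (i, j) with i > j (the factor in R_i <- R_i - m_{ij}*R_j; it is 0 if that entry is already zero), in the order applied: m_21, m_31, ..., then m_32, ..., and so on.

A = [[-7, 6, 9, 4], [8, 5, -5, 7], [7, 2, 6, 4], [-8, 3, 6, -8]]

Forward elimination:
R2 <- R2 - (-8/7)*R1:  [    0  83/7  37/7  81/7 ]
R3 <- R3 - (-1)*R1:  [  0   8  15   8 ]
R4 <- R4 - (8/7)*R1:  [     0  -27/7  -30/7  -88/7 ]
R3 <- R3 - (56/83)*R2:  [      0       0  949/83   16/83 ]
R4 <- R4 - (-27/83)*R2:  [       0        0  -213/83  -731/83 ]
R4 <- R4 - (-213/949)*R3:  [         0          0          0  -8317/949 ]
Multipliers (in order of application): m_{21} = -8/7, m_{31} = -1, m_{41} = 8/7, m_{32} = 56/83, m_{42} = -27/83, m_{43} = -213/949

multipliers: -8/7, -1, 8/7, 56/83, -27/83, -213/949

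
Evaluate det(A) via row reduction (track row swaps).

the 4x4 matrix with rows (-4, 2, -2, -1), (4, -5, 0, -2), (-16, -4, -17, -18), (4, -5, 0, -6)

det(A) = 48

Forward elimination:
R2 <- R2 - (-1)*R1:  [  0  -3  -2  -3 ]
R3 <- R3 - (4)*R1:  [   0  -12   -9  -14 ]
R4 <- R4 - (-1)*R1:  [  0  -3  -2  -7 ]
R3 <- R3 - (4)*R2:  [  0   0  -1  -2 ]
R4 <- R4 - (1)*R2:  [  0   0   0  -4 ]
Upper-triangular form:
[ -4   2  -2  -1 ]
[  0  -3  -2  -3 ]
[  0   0  -1  -2 ]
[  0   0   0  -4 ]
det(A) = (-1)^0 * (-4) * (-3) * (-1) * (-4) = 48  (0 row swaps -> sign +1)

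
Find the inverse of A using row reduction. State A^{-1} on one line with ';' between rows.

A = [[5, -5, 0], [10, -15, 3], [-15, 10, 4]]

inverse = [18/5 -4/5 3/5; 17/5 -4/5 3/5; 5 -1 1]

Gauss-Jordan on [A | I]:
R1 <- (1/5)*R1:  [   1   -1    0  |  1/5    0    0 ]
R2 <- R2 - (10)*R1:  [  0  -5   3  |  -2   1   0 ]
R3 <- R3 - (-15)*R1:  [  0  -5   4  |   3   0   1 ]
R2 <- (1/-5)*R2:  [    0     1  -3/5  |   2/5  -1/5     0 ]
R1 <- R1 - (-1)*R2:  [    1     0  -3/5  |   3/5  -1/5     0 ]
R3 <- R3 - (-5)*R2:  [  0   0   1  |   5  -1   1 ]
R1 <- R1 - (-3/5)*R3:  [    1     0     0  |  18/5  -4/5   3/5 ]
R2 <- R2 - (-3/5)*R3:  [    0     1     0  |  17/5  -4/5   3/5 ]
Right block of [I | A^{-1}] is the inverse:
[ 18/5  -4/5  3/5 ]
[ 17/5  -4/5  3/5 ]
[    5    -1    1 ]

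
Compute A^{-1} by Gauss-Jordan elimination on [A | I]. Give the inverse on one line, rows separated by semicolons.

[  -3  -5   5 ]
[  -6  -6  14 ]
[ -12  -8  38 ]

Gauss-Jordan on [A | I]:
R1 <- (1/-3)*R1:  [    1   5/3  -5/3  |  -1/3     0     0 ]
R2 <- R2 - (-6)*R1:  [  0   4   4  |  -2   1   0 ]
R3 <- R3 - (-12)*R1:  [  0  12  18  |  -4   0   1 ]
R2 <- (1/4)*R2:  [    0     1     1  |  -1/2   1/4     0 ]
R1 <- R1 - (5/3)*R2:  [     1      0  -10/3  |    1/2  -5/12      0 ]
R3 <- R3 - (12)*R2:  [  0   0   6  |   2  -3   1 ]
R3 <- (1/6)*R3:  [    0     0     1  |   1/3  -1/2   1/6 ]
R1 <- R1 - (-10/3)*R3:  [      1       0       0  |   29/18  -25/12     5/9 ]
R2 <- R2 - (1)*R3:  [    0     1     0  |  -5/6   3/4  -1/6 ]
Right block of [I | A^{-1}] is the inverse:
[ 29/18  -25/12   5/9 ]
[  -5/6     3/4  -1/6 ]
[   1/3    -1/2   1/6 ]

inverse = [29/18 -25/12 5/9; -5/6 3/4 -1/6; 1/3 -1/2 1/6]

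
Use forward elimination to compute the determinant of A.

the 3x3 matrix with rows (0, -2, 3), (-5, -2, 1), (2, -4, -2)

Forward elimination:
R1 <-> R2   (pivot in column 1 was zero)
[ -5  -2   1 ]
[  0  -2   3 ]
[  2  -4  -2 ]
R3 <- R3 - (-2/5)*R1:  [     0  -24/5   -8/5 ]
R3 <- R3 - (12/5)*R2:  [     0      0  -44/5 ]
Upper-triangular form:
[ -5  -2      1 ]
[  0  -2      3 ]
[  0   0  -44/5 ]
det(A) = (-1)^1 * (-5) * (-2) * (-44/5) = 88  (1 row swap -> sign -1)

det(A) = 88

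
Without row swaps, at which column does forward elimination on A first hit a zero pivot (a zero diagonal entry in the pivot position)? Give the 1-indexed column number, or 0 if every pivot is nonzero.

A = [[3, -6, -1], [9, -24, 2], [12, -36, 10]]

Naive forward elimination:
R2 <- R2 - (3)*R1:  [  0  -6   5 ]
R3 <- R3 - (4)*R1:  [   0  -12   14 ]
R3 <- R3 - (2)*R2:  [ 0  0  4 ]
All pivots nonzero; naive elimination completes without hitting a zero pivot.

first zero-pivot column = 0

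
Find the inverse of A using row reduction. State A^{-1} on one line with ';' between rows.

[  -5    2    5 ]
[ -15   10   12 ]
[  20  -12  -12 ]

Gauss-Jordan on [A | I]:
R1 <- (1/-5)*R1:  [    1  -2/5    -1  |  -1/5     0     0 ]
R2 <- R2 - (-15)*R1:  [  0   4  -3  |  -3   1   0 ]
R3 <- R3 - (20)*R1:  [  0  -4   8  |   4   0   1 ]
R2 <- (1/4)*R2:  [    0     1  -3/4  |  -3/4   1/4     0 ]
R1 <- R1 - (-2/5)*R2:  [      1       0  -13/10  |    -1/2    1/10       0 ]
R3 <- R3 - (-4)*R2:  [ 0  0  5  |  1  1  1 ]
R3 <- (1/5)*R3:  [   0    0    1  |  1/5  1/5  1/5 ]
R1 <- R1 - (-13/10)*R3:  [     1      0      0  |  -6/25   9/25  13/50 ]
R2 <- R2 - (-3/4)*R3:  [    0     1     0  |  -3/5   2/5  3/20 ]
Right block of [I | A^{-1}] is the inverse:
[ -6/25  9/25  13/50 ]
[  -3/5   2/5   3/20 ]
[   1/5   1/5    1/5 ]

inverse = [-6/25 9/25 13/50; -3/5 2/5 3/20; 1/5 1/5 1/5]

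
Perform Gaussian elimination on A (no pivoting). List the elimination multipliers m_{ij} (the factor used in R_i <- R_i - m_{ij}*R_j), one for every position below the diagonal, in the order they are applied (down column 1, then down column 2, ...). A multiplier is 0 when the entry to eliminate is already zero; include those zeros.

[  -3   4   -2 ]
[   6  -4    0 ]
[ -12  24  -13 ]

multipliers: -2, 4, 2

Forward elimination:
R2 <- R2 - (-2)*R1:  [  0   4  -4 ]
R3 <- R3 - (4)*R1:  [  0   8  -5 ]
R3 <- R3 - (2)*R2:  [ 0  0  3 ]
Multipliers (in order of application): m_{21} = -2, m_{31} = 4, m_{32} = 2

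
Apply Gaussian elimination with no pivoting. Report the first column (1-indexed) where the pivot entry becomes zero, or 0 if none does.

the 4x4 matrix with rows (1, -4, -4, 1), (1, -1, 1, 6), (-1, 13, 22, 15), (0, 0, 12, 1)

first zero-pivot column = 0

Naive forward elimination:
R2 <- R2 - (1)*R1:  [ 0  3  5  5 ]
R3 <- R3 - (-1)*R1:  [  0   9  18  16 ]
R3 <- R3 - (3)*R2:  [ 0  0  3  1 ]
R4 <- R4 - (4)*R3:  [  0   0   0  -3 ]
All pivots nonzero; naive elimination completes without hitting a zero pivot.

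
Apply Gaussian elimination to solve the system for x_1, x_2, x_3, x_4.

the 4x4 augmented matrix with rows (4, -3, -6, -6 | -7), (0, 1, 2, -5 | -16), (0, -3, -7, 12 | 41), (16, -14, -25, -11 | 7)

(2, 3, -2, 3)

Forward elimination on [A|b]:
R4 <- R4 - (4)*R1:  [  0  -2  -1  13  35 ]
R3 <- R3 - (-3)*R2:  [  0   0  -1  -3  -7 ]
R4 <- R4 - (-2)*R2:  [ 0  0  3  3  3 ]
R4 <- R4 - (-3)*R3:  [   0    0    0   -6  -18 ]
Row echelon form:
[ 4  -3  -6  -6  |   -7 ]
[ 0   1   2  -5  |  -16 ]
[ 0   0  -1  -3  |   -7 ]
[ 0   0   0  -6  |  -18 ]
Back-substitution:
x_4 = (-18) / -6 = 3
x_3 = (-7 - (-3)*(3)) / -1 = -2
x_2 = (-16 - (2)*(-2) - (-5)*(3)) / 1 = 3
x_1 = (-7 - (-3)*(3) - (-6)*(-2) - (-6)*(3)) / 4 = 2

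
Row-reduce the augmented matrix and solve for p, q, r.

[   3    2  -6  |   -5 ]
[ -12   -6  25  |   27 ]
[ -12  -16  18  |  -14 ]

(3, 2, 3)

Forward elimination on [A|b]:
R2 <- R2 - (-4)*R1:  [ 0  2  1  7 ]
R3 <- R3 - (-4)*R1:  [   0   -8   -6  -34 ]
R3 <- R3 - (-4)*R2:  [  0   0  -2  -6 ]
Row echelon form:
[ 3  2  -6  |  -5 ]
[ 0  2   1  |   7 ]
[ 0  0  -2  |  -6 ]
Back-substitution:
r = (-6) / -2 = 3
q = (7 - (1)*(3)) / 2 = 2
p = (-5 - (2)*(2) - (-6)*(3)) / 3 = 3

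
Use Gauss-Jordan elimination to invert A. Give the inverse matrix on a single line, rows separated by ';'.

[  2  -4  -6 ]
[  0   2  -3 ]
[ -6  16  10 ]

inverse = [-17/2 7 -3; -9/4 2 -3/4; -3/2 1 -1/2]

Gauss-Jordan on [A | I]:
R1 <- (1/2)*R1:  [   1   -2   -3  |  1/2    0    0 ]
R3 <- R3 - (-6)*R1:  [  0   4  -8  |   3   0   1 ]
R2 <- (1/2)*R2:  [    0     1  -3/2  |     0   1/2     0 ]
R1 <- R1 - (-2)*R2:  [   1    0   -6  |  1/2    1    0 ]
R3 <- R3 - (4)*R2:  [  0   0  -2  |   3  -2   1 ]
R3 <- (1/-2)*R3:  [    0     0     1  |  -3/2     1  -1/2 ]
R1 <- R1 - (-6)*R3:  [     1      0      0  |  -17/2      7     -3 ]
R2 <- R2 - (-3/2)*R3:  [    0     1     0  |  -9/4     2  -3/4 ]
Right block of [I | A^{-1}] is the inverse:
[ -17/2  7    -3 ]
[  -9/4  2  -3/4 ]
[  -3/2  1  -1/2 ]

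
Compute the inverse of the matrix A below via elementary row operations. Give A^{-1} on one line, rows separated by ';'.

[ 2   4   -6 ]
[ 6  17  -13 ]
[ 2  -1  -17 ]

inverse = [151/30 -37/30 -5/6; -19/15 11/30 1/6; 2/3 -1/6 -1/6]

Gauss-Jordan on [A | I]:
R1 <- (1/2)*R1:  [   1    2   -3  |  1/2    0    0 ]
R2 <- R2 - (6)*R1:  [  0   5   5  |  -3   1   0 ]
R3 <- R3 - (2)*R1:  [   0   -5  -11  |   -1    0    1 ]
R2 <- (1/5)*R2:  [    0     1     1  |  -3/5   1/5     0 ]
R1 <- R1 - (2)*R2:  [     1      0     -5  |  17/10   -2/5      0 ]
R3 <- R3 - (-5)*R2:  [  0   0  -6  |  -4   1   1 ]
R3 <- (1/-6)*R3:  [    0     0     1  |   2/3  -1/6  -1/6 ]
R1 <- R1 - (-5)*R3:  [      1       0       0  |  151/30  -37/30    -5/6 ]
R2 <- R2 - (1)*R3:  [      0       1       0  |  -19/15   11/30     1/6 ]
Right block of [I | A^{-1}] is the inverse:
[ 151/30  -37/30  -5/6 ]
[ -19/15   11/30   1/6 ]
[    2/3    -1/6  -1/6 ]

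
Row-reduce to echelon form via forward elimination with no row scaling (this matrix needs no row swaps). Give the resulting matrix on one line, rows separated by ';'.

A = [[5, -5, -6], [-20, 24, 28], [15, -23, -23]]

Forward elimination:
R2 <- R2 - (-4)*R1:  [ 0  4  4 ]
R3 <- R3 - (3)*R1:  [  0  -8  -5 ]
R3 <- R3 - (-2)*R2:  [ 0  0  3 ]
Row echelon form:
[ 5  -5  -6 ]
[ 0   4   4 ]
[ 0   0   3 ]

REF = [5 -5 -6; 0 4 4; 0 0 3]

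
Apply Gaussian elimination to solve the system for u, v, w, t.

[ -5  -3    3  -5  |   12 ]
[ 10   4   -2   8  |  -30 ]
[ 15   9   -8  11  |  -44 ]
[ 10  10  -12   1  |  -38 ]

(-5, 1, 0, 2)

Forward elimination on [A|b]:
R2 <- R2 - (-2)*R1:  [  0  -2   4  -2  -6 ]
R3 <- R3 - (-3)*R1:  [  0   0   1  -4  -8 ]
R4 <- R4 - (-2)*R1:  [   0    4   -6   -9  -14 ]
R4 <- R4 - (-2)*R2:  [   0    0    2  -13  -26 ]
R4 <- R4 - (2)*R3:  [   0    0    0   -5  -10 ]
Row echelon form:
[ -5  -3  3  -5  |   12 ]
[  0  -2  4  -2  |   -6 ]
[  0   0  1  -4  |   -8 ]
[  0   0  0  -5  |  -10 ]
Back-substitution:
t = (-10) / -5 = 2
w = (-8 - (-4)*(2)) / 1 = 0
v = (-6 - (4)*(0) - (-2)*(2)) / -2 = 1
u = (12 - (-3)*(1) - (3)*(0) - (-5)*(2)) / -5 = -5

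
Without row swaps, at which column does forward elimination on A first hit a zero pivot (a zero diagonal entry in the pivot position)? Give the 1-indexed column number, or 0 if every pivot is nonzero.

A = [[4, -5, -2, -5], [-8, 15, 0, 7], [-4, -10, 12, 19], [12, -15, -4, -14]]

first zero-pivot column = 0

Naive forward elimination:
R2 <- R2 - (-2)*R1:  [  0   5  -4  -3 ]
R3 <- R3 - (-1)*R1:  [   0  -15   10   14 ]
R4 <- R4 - (3)*R1:  [ 0  0  2  1 ]
R3 <- R3 - (-3)*R2:  [  0   0  -2   5 ]
R4 <- R4 - (-1)*R3:  [ 0  0  0  6 ]
All pivots nonzero; naive elimination completes without hitting a zero pivot.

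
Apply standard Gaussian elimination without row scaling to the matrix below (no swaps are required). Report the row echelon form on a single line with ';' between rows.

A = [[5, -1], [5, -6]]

REF = [5 -1; 0 -5]

Forward elimination:
R2 <- R2 - (1)*R1:  [  0  -5 ]
Row echelon form:
[ 5  -1 ]
[ 0  -5 ]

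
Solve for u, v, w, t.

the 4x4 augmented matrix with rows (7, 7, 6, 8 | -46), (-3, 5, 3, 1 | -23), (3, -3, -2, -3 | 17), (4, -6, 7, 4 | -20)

(0, -2, -4, -1)

Forward elimination on [A|b]:
R2 <- R2 - (-3/7)*R1:  [      0       8    39/7    31/7  -299/7 ]
R3 <- R3 - (3/7)*R1:  [     0     -6  -32/7  -45/7  257/7 ]
R4 <- R4 - (4/7)*R1:  [    0   -10  25/7  -4/7  44/7 ]
R3 <- R3 - (-3/4)*R2:  [      0       0  -11/28  -87/28  131/28 ]
R4 <- R4 - (-5/4)*R2:  [        0         0    295/28    139/28  -1319/28 ]
R4 <- R4 - (-295/11)*R3:  [       0        0        0  -862/11   862/11 ]
Row echelon form:
[ 7  7       6        8  |     -46 ]
[ 0  8    39/7     31/7  |  -299/7 ]
[ 0  0  -11/28   -87/28  |  131/28 ]
[ 0  0       0  -862/11  |  862/11 ]
Back-substitution:
t = (862/11) / (-862/11) = -1
w = (131/28 - (-87/28)*(-1)) / (-11/28) = -4
v = (-299/7 - (39/7)*(-4) - (31/7)*(-1)) / 8 = -2
u = (-46 - (7)*(-2) - (6)*(-4) - (8)*(-1)) / 7 = 0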